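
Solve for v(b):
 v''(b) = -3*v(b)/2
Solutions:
 v(b) = C1*sin(sqrt(6)*b/2) + C2*cos(sqrt(6)*b/2)


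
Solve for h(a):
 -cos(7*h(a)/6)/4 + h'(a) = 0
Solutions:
 -a/4 - 3*log(sin(7*h(a)/6) - 1)/7 + 3*log(sin(7*h(a)/6) + 1)/7 = C1


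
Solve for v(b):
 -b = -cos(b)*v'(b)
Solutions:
 v(b) = C1 + Integral(b/cos(b), b)


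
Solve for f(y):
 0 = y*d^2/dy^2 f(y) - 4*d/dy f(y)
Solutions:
 f(y) = C1 + C2*y^5


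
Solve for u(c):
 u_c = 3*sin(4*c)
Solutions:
 u(c) = C1 - 3*cos(4*c)/4


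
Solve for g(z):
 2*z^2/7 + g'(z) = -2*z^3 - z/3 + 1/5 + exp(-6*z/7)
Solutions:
 g(z) = C1 - z^4/2 - 2*z^3/21 - z^2/6 + z/5 - 7*exp(-6*z/7)/6


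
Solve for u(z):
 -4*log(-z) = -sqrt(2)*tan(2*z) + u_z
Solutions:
 u(z) = C1 - 4*z*log(-z) + 4*z - sqrt(2)*log(cos(2*z))/2


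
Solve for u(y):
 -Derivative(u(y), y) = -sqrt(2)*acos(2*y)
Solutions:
 u(y) = C1 + sqrt(2)*(y*acos(2*y) - sqrt(1 - 4*y^2)/2)


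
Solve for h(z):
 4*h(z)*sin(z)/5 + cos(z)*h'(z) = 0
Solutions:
 h(z) = C1*cos(z)^(4/5)


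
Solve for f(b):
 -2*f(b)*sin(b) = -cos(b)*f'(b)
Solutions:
 f(b) = C1/cos(b)^2


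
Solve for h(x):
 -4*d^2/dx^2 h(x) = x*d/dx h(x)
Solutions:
 h(x) = C1 + C2*erf(sqrt(2)*x/4)


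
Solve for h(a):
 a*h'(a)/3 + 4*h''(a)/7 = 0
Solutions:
 h(a) = C1 + C2*erf(sqrt(42)*a/12)


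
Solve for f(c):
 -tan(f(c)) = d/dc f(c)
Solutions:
 f(c) = pi - asin(C1*exp(-c))
 f(c) = asin(C1*exp(-c))


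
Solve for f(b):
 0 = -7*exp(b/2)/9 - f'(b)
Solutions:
 f(b) = C1 - 14*exp(b/2)/9


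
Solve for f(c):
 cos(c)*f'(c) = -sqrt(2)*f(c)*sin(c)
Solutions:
 f(c) = C1*cos(c)^(sqrt(2))


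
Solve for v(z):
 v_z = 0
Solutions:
 v(z) = C1


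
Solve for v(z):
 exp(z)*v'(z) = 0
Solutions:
 v(z) = C1


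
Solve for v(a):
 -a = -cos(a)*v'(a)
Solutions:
 v(a) = C1 + Integral(a/cos(a), a)


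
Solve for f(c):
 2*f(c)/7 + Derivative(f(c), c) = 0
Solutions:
 f(c) = C1*exp(-2*c/7)


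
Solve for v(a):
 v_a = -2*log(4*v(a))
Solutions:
 Integral(1/(log(_y) + 2*log(2)), (_y, v(a)))/2 = C1 - a


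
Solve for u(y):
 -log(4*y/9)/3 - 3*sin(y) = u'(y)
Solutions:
 u(y) = C1 - y*log(y)/3 - 2*y*log(2)/3 + y/3 + 2*y*log(3)/3 + 3*cos(y)


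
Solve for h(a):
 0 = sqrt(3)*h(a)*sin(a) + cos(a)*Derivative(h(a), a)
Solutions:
 h(a) = C1*cos(a)^(sqrt(3))


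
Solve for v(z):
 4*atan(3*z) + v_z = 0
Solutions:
 v(z) = C1 - 4*z*atan(3*z) + 2*log(9*z^2 + 1)/3


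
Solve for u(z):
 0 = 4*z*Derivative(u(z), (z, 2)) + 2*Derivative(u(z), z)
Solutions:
 u(z) = C1 + C2*sqrt(z)


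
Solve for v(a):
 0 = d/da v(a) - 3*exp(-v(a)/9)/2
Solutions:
 v(a) = 9*log(C1 + a/6)


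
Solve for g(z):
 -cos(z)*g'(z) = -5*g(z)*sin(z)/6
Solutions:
 g(z) = C1/cos(z)^(5/6)


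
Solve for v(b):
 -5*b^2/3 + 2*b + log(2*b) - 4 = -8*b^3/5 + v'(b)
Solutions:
 v(b) = C1 + 2*b^4/5 - 5*b^3/9 + b^2 + b*log(b) - 5*b + b*log(2)


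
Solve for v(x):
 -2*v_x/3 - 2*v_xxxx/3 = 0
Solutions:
 v(x) = C1 + C4*exp(-x) + (C2*sin(sqrt(3)*x/2) + C3*cos(sqrt(3)*x/2))*exp(x/2)


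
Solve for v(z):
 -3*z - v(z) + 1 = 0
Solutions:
 v(z) = 1 - 3*z


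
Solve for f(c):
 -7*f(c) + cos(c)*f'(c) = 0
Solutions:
 f(c) = C1*sqrt(sin(c) + 1)*(sin(c)^3 + 3*sin(c)^2 + 3*sin(c) + 1)/(sqrt(sin(c) - 1)*(sin(c)^3 - 3*sin(c)^2 + 3*sin(c) - 1))


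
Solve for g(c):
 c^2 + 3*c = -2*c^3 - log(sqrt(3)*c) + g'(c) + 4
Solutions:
 g(c) = C1 + c^4/2 + c^3/3 + 3*c^2/2 + c*log(c) - 5*c + c*log(3)/2


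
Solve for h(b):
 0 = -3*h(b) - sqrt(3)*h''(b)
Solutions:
 h(b) = C1*sin(3^(1/4)*b) + C2*cos(3^(1/4)*b)


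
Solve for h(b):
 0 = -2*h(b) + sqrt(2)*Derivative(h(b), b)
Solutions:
 h(b) = C1*exp(sqrt(2)*b)


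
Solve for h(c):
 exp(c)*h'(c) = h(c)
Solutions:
 h(c) = C1*exp(-exp(-c))


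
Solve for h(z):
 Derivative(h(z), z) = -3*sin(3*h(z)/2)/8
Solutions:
 3*z/8 + log(cos(3*h(z)/2) - 1)/3 - log(cos(3*h(z)/2) + 1)/3 = C1


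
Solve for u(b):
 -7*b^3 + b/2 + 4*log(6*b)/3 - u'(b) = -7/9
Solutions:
 u(b) = C1 - 7*b^4/4 + b^2/4 + 4*b*log(b)/3 - 5*b/9 + 4*b*log(6)/3


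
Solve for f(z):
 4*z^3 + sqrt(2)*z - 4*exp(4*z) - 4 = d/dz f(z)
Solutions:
 f(z) = C1 + z^4 + sqrt(2)*z^2/2 - 4*z - exp(4*z)


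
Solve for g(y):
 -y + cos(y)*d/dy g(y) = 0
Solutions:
 g(y) = C1 + Integral(y/cos(y), y)


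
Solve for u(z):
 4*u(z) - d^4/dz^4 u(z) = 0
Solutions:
 u(z) = C1*exp(-sqrt(2)*z) + C2*exp(sqrt(2)*z) + C3*sin(sqrt(2)*z) + C4*cos(sqrt(2)*z)


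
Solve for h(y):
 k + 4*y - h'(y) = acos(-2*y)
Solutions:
 h(y) = C1 + k*y + 2*y^2 - y*acos(-2*y) - sqrt(1 - 4*y^2)/2


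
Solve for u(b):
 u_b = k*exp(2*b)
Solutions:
 u(b) = C1 + k*exp(2*b)/2


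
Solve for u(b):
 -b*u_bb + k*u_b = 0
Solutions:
 u(b) = C1 + b^(re(k) + 1)*(C2*sin(log(b)*Abs(im(k))) + C3*cos(log(b)*im(k)))


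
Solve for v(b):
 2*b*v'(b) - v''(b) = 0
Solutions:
 v(b) = C1 + C2*erfi(b)


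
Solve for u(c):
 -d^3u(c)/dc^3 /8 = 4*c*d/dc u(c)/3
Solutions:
 u(c) = C1 + Integral(C2*airyai(-2*6^(2/3)*c/3) + C3*airybi(-2*6^(2/3)*c/3), c)


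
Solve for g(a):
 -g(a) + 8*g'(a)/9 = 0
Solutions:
 g(a) = C1*exp(9*a/8)


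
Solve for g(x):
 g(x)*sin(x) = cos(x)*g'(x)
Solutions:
 g(x) = C1/cos(x)


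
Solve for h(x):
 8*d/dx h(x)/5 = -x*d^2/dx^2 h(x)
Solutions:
 h(x) = C1 + C2/x^(3/5)


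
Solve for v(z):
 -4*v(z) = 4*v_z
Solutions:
 v(z) = C1*exp(-z)


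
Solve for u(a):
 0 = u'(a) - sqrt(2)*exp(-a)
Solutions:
 u(a) = C1 - sqrt(2)*exp(-a)


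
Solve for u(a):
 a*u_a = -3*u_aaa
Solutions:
 u(a) = C1 + Integral(C2*airyai(-3^(2/3)*a/3) + C3*airybi(-3^(2/3)*a/3), a)


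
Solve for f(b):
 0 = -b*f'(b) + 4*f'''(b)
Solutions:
 f(b) = C1 + Integral(C2*airyai(2^(1/3)*b/2) + C3*airybi(2^(1/3)*b/2), b)


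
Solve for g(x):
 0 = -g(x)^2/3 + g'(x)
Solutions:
 g(x) = -3/(C1 + x)


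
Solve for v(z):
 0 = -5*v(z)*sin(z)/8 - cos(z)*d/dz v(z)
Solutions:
 v(z) = C1*cos(z)^(5/8)


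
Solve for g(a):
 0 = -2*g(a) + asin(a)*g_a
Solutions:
 g(a) = C1*exp(2*Integral(1/asin(a), a))


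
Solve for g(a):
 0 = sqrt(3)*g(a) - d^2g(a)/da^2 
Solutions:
 g(a) = C1*exp(-3^(1/4)*a) + C2*exp(3^(1/4)*a)


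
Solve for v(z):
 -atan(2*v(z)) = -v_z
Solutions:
 Integral(1/atan(2*_y), (_y, v(z))) = C1 + z


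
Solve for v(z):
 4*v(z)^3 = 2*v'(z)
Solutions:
 v(z) = -sqrt(2)*sqrt(-1/(C1 + 2*z))/2
 v(z) = sqrt(2)*sqrt(-1/(C1 + 2*z))/2


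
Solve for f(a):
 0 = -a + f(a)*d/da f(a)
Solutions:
 f(a) = -sqrt(C1 + a^2)
 f(a) = sqrt(C1 + a^2)


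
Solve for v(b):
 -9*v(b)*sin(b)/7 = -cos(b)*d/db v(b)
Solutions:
 v(b) = C1/cos(b)^(9/7)


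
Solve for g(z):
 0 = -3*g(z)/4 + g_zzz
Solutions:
 g(z) = C3*exp(6^(1/3)*z/2) + (C1*sin(2^(1/3)*3^(5/6)*z/4) + C2*cos(2^(1/3)*3^(5/6)*z/4))*exp(-6^(1/3)*z/4)


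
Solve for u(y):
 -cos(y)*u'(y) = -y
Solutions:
 u(y) = C1 + Integral(y/cos(y), y)


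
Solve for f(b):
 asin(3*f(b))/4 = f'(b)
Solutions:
 Integral(1/asin(3*_y), (_y, f(b))) = C1 + b/4


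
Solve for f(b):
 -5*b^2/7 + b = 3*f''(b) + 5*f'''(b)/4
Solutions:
 f(b) = C1 + C2*b + C3*exp(-12*b/5) - 5*b^4/252 + 67*b^3/756 - 335*b^2/3024


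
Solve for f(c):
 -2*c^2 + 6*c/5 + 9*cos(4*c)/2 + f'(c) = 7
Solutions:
 f(c) = C1 + 2*c^3/3 - 3*c^2/5 + 7*c - 9*sin(4*c)/8


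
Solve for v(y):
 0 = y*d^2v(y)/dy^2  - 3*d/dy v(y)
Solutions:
 v(y) = C1 + C2*y^4


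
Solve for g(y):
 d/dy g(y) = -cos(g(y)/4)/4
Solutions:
 y/4 - 2*log(sin(g(y)/4) - 1) + 2*log(sin(g(y)/4) + 1) = C1


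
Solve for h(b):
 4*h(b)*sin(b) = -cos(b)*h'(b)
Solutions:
 h(b) = C1*cos(b)^4


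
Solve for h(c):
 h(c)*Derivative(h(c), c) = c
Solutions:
 h(c) = -sqrt(C1 + c^2)
 h(c) = sqrt(C1 + c^2)


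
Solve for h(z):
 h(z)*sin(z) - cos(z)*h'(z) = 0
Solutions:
 h(z) = C1/cos(z)


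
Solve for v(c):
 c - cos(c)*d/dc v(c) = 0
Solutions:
 v(c) = C1 + Integral(c/cos(c), c)


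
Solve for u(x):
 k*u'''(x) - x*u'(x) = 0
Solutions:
 u(x) = C1 + Integral(C2*airyai(x*(1/k)^(1/3)) + C3*airybi(x*(1/k)^(1/3)), x)


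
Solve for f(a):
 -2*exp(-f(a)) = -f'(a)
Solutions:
 f(a) = log(C1 + 2*a)


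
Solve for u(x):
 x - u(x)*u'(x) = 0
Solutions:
 u(x) = -sqrt(C1 + x^2)
 u(x) = sqrt(C1 + x^2)


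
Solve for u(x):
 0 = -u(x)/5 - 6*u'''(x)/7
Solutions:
 u(x) = C3*exp(-30^(2/3)*7^(1/3)*x/30) + (C1*sin(10^(2/3)*3^(1/6)*7^(1/3)*x/20) + C2*cos(10^(2/3)*3^(1/6)*7^(1/3)*x/20))*exp(30^(2/3)*7^(1/3)*x/60)


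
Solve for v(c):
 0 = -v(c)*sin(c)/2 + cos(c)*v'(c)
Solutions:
 v(c) = C1/sqrt(cos(c))


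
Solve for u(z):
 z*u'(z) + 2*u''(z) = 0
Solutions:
 u(z) = C1 + C2*erf(z/2)


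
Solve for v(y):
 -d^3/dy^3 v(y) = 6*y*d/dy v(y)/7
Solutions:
 v(y) = C1 + Integral(C2*airyai(-6^(1/3)*7^(2/3)*y/7) + C3*airybi(-6^(1/3)*7^(2/3)*y/7), y)


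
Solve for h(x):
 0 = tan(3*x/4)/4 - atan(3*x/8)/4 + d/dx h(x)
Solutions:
 h(x) = C1 + x*atan(3*x/8)/4 - log(9*x^2 + 64)/3 + log(cos(3*x/4))/3


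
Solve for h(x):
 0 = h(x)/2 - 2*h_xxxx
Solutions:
 h(x) = C1*exp(-sqrt(2)*x/2) + C2*exp(sqrt(2)*x/2) + C3*sin(sqrt(2)*x/2) + C4*cos(sqrt(2)*x/2)


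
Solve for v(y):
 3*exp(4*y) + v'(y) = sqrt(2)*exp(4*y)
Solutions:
 v(y) = C1 - 3*exp(4*y)/4 + sqrt(2)*exp(4*y)/4


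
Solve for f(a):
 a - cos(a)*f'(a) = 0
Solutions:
 f(a) = C1 + Integral(a/cos(a), a)


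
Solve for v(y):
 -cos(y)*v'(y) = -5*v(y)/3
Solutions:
 v(y) = C1*(sin(y) + 1)^(5/6)/(sin(y) - 1)^(5/6)


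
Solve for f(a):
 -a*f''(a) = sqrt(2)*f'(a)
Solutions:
 f(a) = C1 + C2*a^(1 - sqrt(2))


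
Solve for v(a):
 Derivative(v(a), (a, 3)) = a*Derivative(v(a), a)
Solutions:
 v(a) = C1 + Integral(C2*airyai(a) + C3*airybi(a), a)


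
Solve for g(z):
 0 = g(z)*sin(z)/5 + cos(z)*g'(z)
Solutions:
 g(z) = C1*cos(z)^(1/5)


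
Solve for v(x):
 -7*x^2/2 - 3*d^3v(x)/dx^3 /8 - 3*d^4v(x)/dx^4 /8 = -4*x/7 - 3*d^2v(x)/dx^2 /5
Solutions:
 v(x) = C1 + C2*x + C3*exp(x*(-5 + sqrt(185))/10) + C4*exp(-x*(5 + sqrt(185))/10) + 35*x^4/72 + 355*x^3/336 + 15125*x^2/2688


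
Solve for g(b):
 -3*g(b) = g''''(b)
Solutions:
 g(b) = (C1*sin(sqrt(2)*3^(1/4)*b/2) + C2*cos(sqrt(2)*3^(1/4)*b/2))*exp(-sqrt(2)*3^(1/4)*b/2) + (C3*sin(sqrt(2)*3^(1/4)*b/2) + C4*cos(sqrt(2)*3^(1/4)*b/2))*exp(sqrt(2)*3^(1/4)*b/2)


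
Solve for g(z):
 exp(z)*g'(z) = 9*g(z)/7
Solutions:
 g(z) = C1*exp(-9*exp(-z)/7)


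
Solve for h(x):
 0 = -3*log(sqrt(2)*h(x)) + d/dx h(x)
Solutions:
 -2*Integral(1/(2*log(_y) + log(2)), (_y, h(x)))/3 = C1 - x


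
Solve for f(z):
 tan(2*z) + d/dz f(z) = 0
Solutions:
 f(z) = C1 + log(cos(2*z))/2


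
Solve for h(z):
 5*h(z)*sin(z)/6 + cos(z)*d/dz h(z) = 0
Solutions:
 h(z) = C1*cos(z)^(5/6)


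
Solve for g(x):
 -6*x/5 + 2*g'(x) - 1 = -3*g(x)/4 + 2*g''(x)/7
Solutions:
 g(x) = C1*exp(x*(14 - sqrt(238))/4) + C2*exp(x*(14 + sqrt(238))/4) + 8*x/5 - 44/15


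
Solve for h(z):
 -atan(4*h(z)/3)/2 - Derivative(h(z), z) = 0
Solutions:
 Integral(1/atan(4*_y/3), (_y, h(z))) = C1 - z/2


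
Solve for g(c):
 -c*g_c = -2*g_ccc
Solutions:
 g(c) = C1 + Integral(C2*airyai(2^(2/3)*c/2) + C3*airybi(2^(2/3)*c/2), c)


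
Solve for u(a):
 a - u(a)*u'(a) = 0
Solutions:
 u(a) = -sqrt(C1 + a^2)
 u(a) = sqrt(C1 + a^2)


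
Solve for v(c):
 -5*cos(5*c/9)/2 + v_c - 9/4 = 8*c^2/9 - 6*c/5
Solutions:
 v(c) = C1 + 8*c^3/27 - 3*c^2/5 + 9*c/4 + 9*sin(5*c/9)/2


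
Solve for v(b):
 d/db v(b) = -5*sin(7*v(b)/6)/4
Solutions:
 5*b/4 + 3*log(cos(7*v(b)/6) - 1)/7 - 3*log(cos(7*v(b)/6) + 1)/7 = C1


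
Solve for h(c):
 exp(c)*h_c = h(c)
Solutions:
 h(c) = C1*exp(-exp(-c))


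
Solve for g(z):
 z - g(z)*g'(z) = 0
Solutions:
 g(z) = -sqrt(C1 + z^2)
 g(z) = sqrt(C1 + z^2)


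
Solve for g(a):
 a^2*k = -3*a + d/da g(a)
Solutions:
 g(a) = C1 + a^3*k/3 + 3*a^2/2


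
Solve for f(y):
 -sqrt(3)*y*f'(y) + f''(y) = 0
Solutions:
 f(y) = C1 + C2*erfi(sqrt(2)*3^(1/4)*y/2)


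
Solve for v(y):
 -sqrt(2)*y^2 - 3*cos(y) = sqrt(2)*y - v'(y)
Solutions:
 v(y) = C1 + sqrt(2)*y^3/3 + sqrt(2)*y^2/2 + 3*sin(y)


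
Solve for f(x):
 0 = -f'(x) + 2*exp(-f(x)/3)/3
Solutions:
 f(x) = 3*log(C1 + 2*x/9)


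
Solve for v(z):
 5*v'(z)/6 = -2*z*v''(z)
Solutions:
 v(z) = C1 + C2*z^(7/12)


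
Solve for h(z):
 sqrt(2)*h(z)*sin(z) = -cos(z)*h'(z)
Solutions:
 h(z) = C1*cos(z)^(sqrt(2))


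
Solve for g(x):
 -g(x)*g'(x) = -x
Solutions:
 g(x) = -sqrt(C1 + x^2)
 g(x) = sqrt(C1 + x^2)


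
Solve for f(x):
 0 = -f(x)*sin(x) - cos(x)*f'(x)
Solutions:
 f(x) = C1*cos(x)


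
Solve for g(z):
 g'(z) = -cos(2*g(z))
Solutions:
 g(z) = -asin((C1 + exp(4*z))/(C1 - exp(4*z)))/2 + pi/2
 g(z) = asin((C1 + exp(4*z))/(C1 - exp(4*z)))/2


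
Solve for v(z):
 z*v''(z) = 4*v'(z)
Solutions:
 v(z) = C1 + C2*z^5


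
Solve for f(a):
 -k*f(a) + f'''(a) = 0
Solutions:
 f(a) = C1*exp(a*k^(1/3)) + C2*exp(a*k^(1/3)*(-1 + sqrt(3)*I)/2) + C3*exp(-a*k^(1/3)*(1 + sqrt(3)*I)/2)


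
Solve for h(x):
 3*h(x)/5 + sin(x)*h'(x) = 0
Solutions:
 h(x) = C1*(cos(x) + 1)^(3/10)/(cos(x) - 1)^(3/10)


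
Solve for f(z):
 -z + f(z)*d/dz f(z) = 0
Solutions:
 f(z) = -sqrt(C1 + z^2)
 f(z) = sqrt(C1 + z^2)


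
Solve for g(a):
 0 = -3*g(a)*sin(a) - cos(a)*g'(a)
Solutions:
 g(a) = C1*cos(a)^3


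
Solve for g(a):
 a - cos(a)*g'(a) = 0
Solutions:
 g(a) = C1 + Integral(a/cos(a), a)


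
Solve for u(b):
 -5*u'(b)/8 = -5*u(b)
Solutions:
 u(b) = C1*exp(8*b)


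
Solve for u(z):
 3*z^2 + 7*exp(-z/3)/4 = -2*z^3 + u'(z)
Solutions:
 u(z) = C1 + z^4/2 + z^3 - 21*exp(-z/3)/4


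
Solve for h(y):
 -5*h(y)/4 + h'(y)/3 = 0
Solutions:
 h(y) = C1*exp(15*y/4)


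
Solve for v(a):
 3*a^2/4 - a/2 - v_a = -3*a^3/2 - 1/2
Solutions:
 v(a) = C1 + 3*a^4/8 + a^3/4 - a^2/4 + a/2


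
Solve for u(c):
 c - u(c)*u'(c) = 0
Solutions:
 u(c) = -sqrt(C1 + c^2)
 u(c) = sqrt(C1 + c^2)


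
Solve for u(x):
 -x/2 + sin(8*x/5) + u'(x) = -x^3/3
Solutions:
 u(x) = C1 - x^4/12 + x^2/4 + 5*cos(8*x/5)/8


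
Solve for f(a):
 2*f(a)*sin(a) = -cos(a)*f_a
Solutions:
 f(a) = C1*cos(a)^2


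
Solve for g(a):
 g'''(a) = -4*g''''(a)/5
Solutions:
 g(a) = C1 + C2*a + C3*a^2 + C4*exp(-5*a/4)


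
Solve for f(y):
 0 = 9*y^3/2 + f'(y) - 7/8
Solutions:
 f(y) = C1 - 9*y^4/8 + 7*y/8


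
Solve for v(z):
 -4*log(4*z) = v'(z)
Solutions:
 v(z) = C1 - 4*z*log(z) - z*log(256) + 4*z


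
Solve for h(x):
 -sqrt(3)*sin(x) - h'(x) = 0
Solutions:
 h(x) = C1 + sqrt(3)*cos(x)


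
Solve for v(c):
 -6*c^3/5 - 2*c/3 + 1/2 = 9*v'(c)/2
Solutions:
 v(c) = C1 - c^4/15 - 2*c^2/27 + c/9


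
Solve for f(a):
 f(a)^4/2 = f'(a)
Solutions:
 f(a) = 2^(1/3)*(-1/(C1 + 3*a))^(1/3)
 f(a) = 2^(1/3)*(-1/(C1 + a))^(1/3)*(-3^(2/3) - 3*3^(1/6)*I)/6
 f(a) = 2^(1/3)*(-1/(C1 + a))^(1/3)*(-3^(2/3) + 3*3^(1/6)*I)/6


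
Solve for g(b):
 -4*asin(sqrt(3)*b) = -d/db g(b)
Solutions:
 g(b) = C1 + 4*b*asin(sqrt(3)*b) + 4*sqrt(3)*sqrt(1 - 3*b^2)/3


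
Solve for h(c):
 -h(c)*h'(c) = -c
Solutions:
 h(c) = -sqrt(C1 + c^2)
 h(c) = sqrt(C1 + c^2)


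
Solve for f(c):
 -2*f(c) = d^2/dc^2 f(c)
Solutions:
 f(c) = C1*sin(sqrt(2)*c) + C2*cos(sqrt(2)*c)


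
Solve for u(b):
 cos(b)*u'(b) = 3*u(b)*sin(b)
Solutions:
 u(b) = C1/cos(b)^3


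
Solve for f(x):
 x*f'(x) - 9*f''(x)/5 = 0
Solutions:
 f(x) = C1 + C2*erfi(sqrt(10)*x/6)


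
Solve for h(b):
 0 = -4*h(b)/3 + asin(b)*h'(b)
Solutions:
 h(b) = C1*exp(4*Integral(1/asin(b), b)/3)


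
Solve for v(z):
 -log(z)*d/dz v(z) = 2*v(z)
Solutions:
 v(z) = C1*exp(-2*li(z))


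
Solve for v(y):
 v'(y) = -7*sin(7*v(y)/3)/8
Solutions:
 7*y/8 + 3*log(cos(7*v(y)/3) - 1)/14 - 3*log(cos(7*v(y)/3) + 1)/14 = C1


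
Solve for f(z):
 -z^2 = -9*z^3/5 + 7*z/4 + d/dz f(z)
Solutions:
 f(z) = C1 + 9*z^4/20 - z^3/3 - 7*z^2/8


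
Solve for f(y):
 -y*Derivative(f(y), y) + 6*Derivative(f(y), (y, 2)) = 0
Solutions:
 f(y) = C1 + C2*erfi(sqrt(3)*y/6)


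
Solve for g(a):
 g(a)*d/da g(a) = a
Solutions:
 g(a) = -sqrt(C1 + a^2)
 g(a) = sqrt(C1 + a^2)


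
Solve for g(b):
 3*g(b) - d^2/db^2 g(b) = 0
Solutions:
 g(b) = C1*exp(-sqrt(3)*b) + C2*exp(sqrt(3)*b)


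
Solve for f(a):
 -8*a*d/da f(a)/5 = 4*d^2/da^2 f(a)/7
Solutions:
 f(a) = C1 + C2*erf(sqrt(35)*a/5)


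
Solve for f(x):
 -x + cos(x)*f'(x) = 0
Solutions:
 f(x) = C1 + Integral(x/cos(x), x)


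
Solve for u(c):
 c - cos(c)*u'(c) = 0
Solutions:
 u(c) = C1 + Integral(c/cos(c), c)


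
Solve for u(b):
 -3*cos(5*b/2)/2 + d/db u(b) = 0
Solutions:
 u(b) = C1 + 3*sin(5*b/2)/5


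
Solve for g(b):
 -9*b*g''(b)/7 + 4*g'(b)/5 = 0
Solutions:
 g(b) = C1 + C2*b^(73/45)


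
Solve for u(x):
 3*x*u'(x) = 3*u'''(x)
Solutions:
 u(x) = C1 + Integral(C2*airyai(x) + C3*airybi(x), x)


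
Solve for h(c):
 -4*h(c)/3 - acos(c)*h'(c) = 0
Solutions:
 h(c) = C1*exp(-4*Integral(1/acos(c), c)/3)


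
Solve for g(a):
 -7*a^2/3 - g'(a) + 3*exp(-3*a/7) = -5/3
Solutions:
 g(a) = C1 - 7*a^3/9 + 5*a/3 - 7*exp(-3*a/7)


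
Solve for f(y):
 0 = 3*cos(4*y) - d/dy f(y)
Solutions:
 f(y) = C1 + 3*sin(4*y)/4


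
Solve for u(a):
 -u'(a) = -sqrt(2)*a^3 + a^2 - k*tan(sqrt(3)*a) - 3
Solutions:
 u(a) = C1 + sqrt(2)*a^4/4 - a^3/3 + 3*a - sqrt(3)*k*log(cos(sqrt(3)*a))/3


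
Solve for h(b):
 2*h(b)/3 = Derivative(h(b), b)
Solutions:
 h(b) = C1*exp(2*b/3)


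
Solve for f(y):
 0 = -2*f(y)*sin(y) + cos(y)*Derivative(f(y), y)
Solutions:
 f(y) = C1/cos(y)^2


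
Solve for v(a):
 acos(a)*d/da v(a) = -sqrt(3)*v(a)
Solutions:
 v(a) = C1*exp(-sqrt(3)*Integral(1/acos(a), a))


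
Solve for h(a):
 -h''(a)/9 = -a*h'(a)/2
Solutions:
 h(a) = C1 + C2*erfi(3*a/2)


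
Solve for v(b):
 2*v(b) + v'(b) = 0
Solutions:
 v(b) = C1*exp(-2*b)


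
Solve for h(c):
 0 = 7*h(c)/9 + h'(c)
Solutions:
 h(c) = C1*exp(-7*c/9)


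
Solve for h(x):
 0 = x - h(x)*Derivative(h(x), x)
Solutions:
 h(x) = -sqrt(C1 + x^2)
 h(x) = sqrt(C1 + x^2)


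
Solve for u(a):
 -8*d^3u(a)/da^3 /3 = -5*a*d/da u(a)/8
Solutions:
 u(a) = C1 + Integral(C2*airyai(15^(1/3)*a/4) + C3*airybi(15^(1/3)*a/4), a)


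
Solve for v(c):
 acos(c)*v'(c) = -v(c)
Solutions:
 v(c) = C1*exp(-Integral(1/acos(c), c))


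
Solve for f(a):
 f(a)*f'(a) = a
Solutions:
 f(a) = -sqrt(C1 + a^2)
 f(a) = sqrt(C1 + a^2)


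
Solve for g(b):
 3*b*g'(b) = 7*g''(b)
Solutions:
 g(b) = C1 + C2*erfi(sqrt(42)*b/14)


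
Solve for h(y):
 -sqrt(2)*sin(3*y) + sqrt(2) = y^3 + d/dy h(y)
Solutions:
 h(y) = C1 - y^4/4 + sqrt(2)*y + sqrt(2)*cos(3*y)/3


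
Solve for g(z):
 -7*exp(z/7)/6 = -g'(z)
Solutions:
 g(z) = C1 + 49*exp(z/7)/6


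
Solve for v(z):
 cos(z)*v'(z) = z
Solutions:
 v(z) = C1 + Integral(z/cos(z), z)


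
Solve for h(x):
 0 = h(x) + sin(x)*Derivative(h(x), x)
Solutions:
 h(x) = C1*sqrt(cos(x) + 1)/sqrt(cos(x) - 1)


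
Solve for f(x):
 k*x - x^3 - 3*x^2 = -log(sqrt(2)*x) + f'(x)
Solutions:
 f(x) = C1 + k*x^2/2 - x^4/4 - x^3 + x*log(x) - x + x*log(2)/2


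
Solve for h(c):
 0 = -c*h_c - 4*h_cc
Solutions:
 h(c) = C1 + C2*erf(sqrt(2)*c/4)


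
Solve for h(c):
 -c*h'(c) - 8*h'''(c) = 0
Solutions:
 h(c) = C1 + Integral(C2*airyai(-c/2) + C3*airybi(-c/2), c)


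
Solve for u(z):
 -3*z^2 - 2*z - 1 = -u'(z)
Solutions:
 u(z) = C1 + z^3 + z^2 + z


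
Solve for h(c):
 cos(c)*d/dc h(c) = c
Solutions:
 h(c) = C1 + Integral(c/cos(c), c)


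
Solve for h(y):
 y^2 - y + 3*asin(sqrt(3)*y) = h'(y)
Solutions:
 h(y) = C1 + y^3/3 - y^2/2 + 3*y*asin(sqrt(3)*y) + sqrt(3)*sqrt(1 - 3*y^2)


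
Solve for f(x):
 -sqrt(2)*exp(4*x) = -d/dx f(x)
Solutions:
 f(x) = C1 + sqrt(2)*exp(4*x)/4


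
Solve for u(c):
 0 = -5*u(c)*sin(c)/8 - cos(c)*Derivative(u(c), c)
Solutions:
 u(c) = C1*cos(c)^(5/8)


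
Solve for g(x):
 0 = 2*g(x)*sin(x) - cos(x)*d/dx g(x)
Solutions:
 g(x) = C1/cos(x)^2


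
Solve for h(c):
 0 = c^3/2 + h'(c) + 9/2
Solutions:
 h(c) = C1 - c^4/8 - 9*c/2


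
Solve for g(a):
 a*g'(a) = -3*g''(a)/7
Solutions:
 g(a) = C1 + C2*erf(sqrt(42)*a/6)


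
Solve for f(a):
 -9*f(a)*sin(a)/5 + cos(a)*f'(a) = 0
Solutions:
 f(a) = C1/cos(a)^(9/5)


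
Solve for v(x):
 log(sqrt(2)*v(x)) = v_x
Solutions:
 -2*Integral(1/(2*log(_y) + log(2)), (_y, v(x))) = C1 - x


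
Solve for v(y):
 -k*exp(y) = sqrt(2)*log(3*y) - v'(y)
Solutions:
 v(y) = C1 + k*exp(y) + sqrt(2)*y*log(y) + sqrt(2)*y*(-1 + log(3))


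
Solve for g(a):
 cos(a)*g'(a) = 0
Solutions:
 g(a) = C1


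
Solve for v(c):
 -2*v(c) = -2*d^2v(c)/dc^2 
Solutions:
 v(c) = C1*exp(-c) + C2*exp(c)


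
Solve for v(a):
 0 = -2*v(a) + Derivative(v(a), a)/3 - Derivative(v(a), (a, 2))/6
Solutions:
 v(a) = (C1*sin(sqrt(11)*a) + C2*cos(sqrt(11)*a))*exp(a)


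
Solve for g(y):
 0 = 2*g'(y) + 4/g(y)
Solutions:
 g(y) = -sqrt(C1 - 4*y)
 g(y) = sqrt(C1 - 4*y)


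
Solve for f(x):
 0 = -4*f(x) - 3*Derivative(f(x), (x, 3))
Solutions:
 f(x) = C3*exp(-6^(2/3)*x/3) + (C1*sin(2^(2/3)*3^(1/6)*x/2) + C2*cos(2^(2/3)*3^(1/6)*x/2))*exp(6^(2/3)*x/6)


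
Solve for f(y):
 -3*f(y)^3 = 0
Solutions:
 f(y) = 0


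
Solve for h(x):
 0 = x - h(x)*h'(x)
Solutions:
 h(x) = -sqrt(C1 + x^2)
 h(x) = sqrt(C1 + x^2)


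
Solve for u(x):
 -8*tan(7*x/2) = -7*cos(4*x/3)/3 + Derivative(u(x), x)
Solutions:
 u(x) = C1 + 16*log(cos(7*x/2))/7 + 7*sin(4*x/3)/4


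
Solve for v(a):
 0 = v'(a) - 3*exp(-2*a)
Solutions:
 v(a) = C1 - 3*exp(-2*a)/2


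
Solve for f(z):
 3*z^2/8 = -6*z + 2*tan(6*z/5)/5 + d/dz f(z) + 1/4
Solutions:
 f(z) = C1 + z^3/8 + 3*z^2 - z/4 + log(cos(6*z/5))/3


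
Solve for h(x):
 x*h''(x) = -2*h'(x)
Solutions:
 h(x) = C1 + C2/x


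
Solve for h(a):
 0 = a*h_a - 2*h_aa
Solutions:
 h(a) = C1 + C2*erfi(a/2)


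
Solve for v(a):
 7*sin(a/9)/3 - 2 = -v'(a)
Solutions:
 v(a) = C1 + 2*a + 21*cos(a/9)


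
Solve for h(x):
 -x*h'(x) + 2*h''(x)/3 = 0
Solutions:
 h(x) = C1 + C2*erfi(sqrt(3)*x/2)


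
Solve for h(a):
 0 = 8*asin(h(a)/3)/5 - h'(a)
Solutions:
 Integral(1/asin(_y/3), (_y, h(a))) = C1 + 8*a/5


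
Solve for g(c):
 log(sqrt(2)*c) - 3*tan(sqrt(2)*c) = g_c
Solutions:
 g(c) = C1 + c*log(c) - c + c*log(2)/2 + 3*sqrt(2)*log(cos(sqrt(2)*c))/2


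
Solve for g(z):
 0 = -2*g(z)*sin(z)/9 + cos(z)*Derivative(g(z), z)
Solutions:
 g(z) = C1/cos(z)^(2/9)


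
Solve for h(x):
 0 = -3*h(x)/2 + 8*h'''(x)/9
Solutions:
 h(x) = C3*exp(3*2^(2/3)*x/4) + (C1*sin(3*2^(2/3)*sqrt(3)*x/8) + C2*cos(3*2^(2/3)*sqrt(3)*x/8))*exp(-3*2^(2/3)*x/8)


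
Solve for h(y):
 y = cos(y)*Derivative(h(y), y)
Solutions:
 h(y) = C1 + Integral(y/cos(y), y)


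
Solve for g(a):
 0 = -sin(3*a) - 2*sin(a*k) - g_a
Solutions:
 g(a) = C1 + cos(3*a)/3 + 2*cos(a*k)/k


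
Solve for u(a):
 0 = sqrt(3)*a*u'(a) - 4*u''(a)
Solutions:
 u(a) = C1 + C2*erfi(sqrt(2)*3^(1/4)*a/4)


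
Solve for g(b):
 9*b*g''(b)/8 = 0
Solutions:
 g(b) = C1 + C2*b


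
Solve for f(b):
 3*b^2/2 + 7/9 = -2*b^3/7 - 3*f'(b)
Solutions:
 f(b) = C1 - b^4/42 - b^3/6 - 7*b/27


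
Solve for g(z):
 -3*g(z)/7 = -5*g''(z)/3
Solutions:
 g(z) = C1*exp(-3*sqrt(35)*z/35) + C2*exp(3*sqrt(35)*z/35)


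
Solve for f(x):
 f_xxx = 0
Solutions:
 f(x) = C1 + C2*x + C3*x^2


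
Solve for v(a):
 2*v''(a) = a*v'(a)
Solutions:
 v(a) = C1 + C2*erfi(a/2)


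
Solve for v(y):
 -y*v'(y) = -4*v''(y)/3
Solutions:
 v(y) = C1 + C2*erfi(sqrt(6)*y/4)


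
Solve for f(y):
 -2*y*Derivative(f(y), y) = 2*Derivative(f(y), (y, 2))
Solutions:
 f(y) = C1 + C2*erf(sqrt(2)*y/2)


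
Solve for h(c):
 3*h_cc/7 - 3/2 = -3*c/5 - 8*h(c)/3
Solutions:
 h(c) = C1*sin(2*sqrt(14)*c/3) + C2*cos(2*sqrt(14)*c/3) - 9*c/40 + 9/16


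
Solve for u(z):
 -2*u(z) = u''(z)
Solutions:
 u(z) = C1*sin(sqrt(2)*z) + C2*cos(sqrt(2)*z)


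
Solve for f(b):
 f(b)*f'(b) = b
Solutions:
 f(b) = -sqrt(C1 + b^2)
 f(b) = sqrt(C1 + b^2)


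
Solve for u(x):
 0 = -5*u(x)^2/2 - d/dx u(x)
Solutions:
 u(x) = 2/(C1 + 5*x)


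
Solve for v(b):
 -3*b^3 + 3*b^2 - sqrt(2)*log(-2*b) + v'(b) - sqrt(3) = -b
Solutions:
 v(b) = C1 + 3*b^4/4 - b^3 - b^2/2 + sqrt(2)*b*log(-b) + b*(-sqrt(2) + sqrt(2)*log(2) + sqrt(3))


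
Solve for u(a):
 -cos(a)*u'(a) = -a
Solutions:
 u(a) = C1 + Integral(a/cos(a), a)


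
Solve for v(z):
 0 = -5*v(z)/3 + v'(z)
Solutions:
 v(z) = C1*exp(5*z/3)


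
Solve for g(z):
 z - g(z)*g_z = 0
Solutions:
 g(z) = -sqrt(C1 + z^2)
 g(z) = sqrt(C1 + z^2)


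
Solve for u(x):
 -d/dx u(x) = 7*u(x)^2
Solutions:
 u(x) = 1/(C1 + 7*x)


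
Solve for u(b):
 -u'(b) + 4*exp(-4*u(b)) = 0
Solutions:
 u(b) = log(-I*(C1 + 16*b)^(1/4))
 u(b) = log(I*(C1 + 16*b)^(1/4))
 u(b) = log(-(C1 + 16*b)^(1/4))
 u(b) = log(C1 + 16*b)/4


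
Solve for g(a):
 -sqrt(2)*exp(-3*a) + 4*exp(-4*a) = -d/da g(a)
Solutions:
 g(a) = C1 - sqrt(2)*exp(-3*a)/3 + exp(-4*a)


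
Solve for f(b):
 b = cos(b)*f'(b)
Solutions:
 f(b) = C1 + Integral(b/cos(b), b)


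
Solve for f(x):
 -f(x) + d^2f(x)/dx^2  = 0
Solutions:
 f(x) = C1*exp(-x) + C2*exp(x)


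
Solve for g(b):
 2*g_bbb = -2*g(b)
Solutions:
 g(b) = C3*exp(-b) + (C1*sin(sqrt(3)*b/2) + C2*cos(sqrt(3)*b/2))*exp(b/2)


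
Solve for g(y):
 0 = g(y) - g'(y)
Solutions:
 g(y) = C1*exp(y)


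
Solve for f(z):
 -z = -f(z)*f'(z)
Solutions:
 f(z) = -sqrt(C1 + z^2)
 f(z) = sqrt(C1 + z^2)


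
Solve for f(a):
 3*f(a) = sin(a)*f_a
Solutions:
 f(a) = C1*(cos(a) - 1)^(3/2)/(cos(a) + 1)^(3/2)


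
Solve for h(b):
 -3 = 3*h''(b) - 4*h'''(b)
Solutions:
 h(b) = C1 + C2*b + C3*exp(3*b/4) - b^2/2


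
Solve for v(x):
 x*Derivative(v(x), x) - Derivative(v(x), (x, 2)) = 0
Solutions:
 v(x) = C1 + C2*erfi(sqrt(2)*x/2)


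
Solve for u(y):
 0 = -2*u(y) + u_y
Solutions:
 u(y) = C1*exp(2*y)


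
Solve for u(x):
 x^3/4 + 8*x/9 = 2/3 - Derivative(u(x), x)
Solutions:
 u(x) = C1 - x^4/16 - 4*x^2/9 + 2*x/3


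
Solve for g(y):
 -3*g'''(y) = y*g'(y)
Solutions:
 g(y) = C1 + Integral(C2*airyai(-3^(2/3)*y/3) + C3*airybi(-3^(2/3)*y/3), y)


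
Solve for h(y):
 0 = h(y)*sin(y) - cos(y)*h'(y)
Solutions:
 h(y) = C1/cos(y)


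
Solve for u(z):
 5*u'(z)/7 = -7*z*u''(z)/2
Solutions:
 u(z) = C1 + C2*z^(39/49)


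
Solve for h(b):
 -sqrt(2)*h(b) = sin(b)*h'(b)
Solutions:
 h(b) = C1*(cos(b) + 1)^(sqrt(2)/2)/(cos(b) - 1)^(sqrt(2)/2)


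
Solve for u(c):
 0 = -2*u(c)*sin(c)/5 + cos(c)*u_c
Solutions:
 u(c) = C1/cos(c)^(2/5)


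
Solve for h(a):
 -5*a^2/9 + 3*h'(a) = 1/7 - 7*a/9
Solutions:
 h(a) = C1 + 5*a^3/81 - 7*a^2/54 + a/21


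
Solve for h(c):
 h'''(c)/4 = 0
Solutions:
 h(c) = C1 + C2*c + C3*c^2


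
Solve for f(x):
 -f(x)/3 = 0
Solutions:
 f(x) = 0


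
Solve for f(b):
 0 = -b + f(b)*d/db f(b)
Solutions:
 f(b) = -sqrt(C1 + b^2)
 f(b) = sqrt(C1 + b^2)


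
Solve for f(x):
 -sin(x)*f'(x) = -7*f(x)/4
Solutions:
 f(x) = C1*(cos(x) - 1)^(7/8)/(cos(x) + 1)^(7/8)


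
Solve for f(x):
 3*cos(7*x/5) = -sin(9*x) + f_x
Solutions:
 f(x) = C1 + 15*sin(7*x/5)/7 - cos(9*x)/9


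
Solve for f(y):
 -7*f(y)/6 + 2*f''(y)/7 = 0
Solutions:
 f(y) = C1*exp(-7*sqrt(3)*y/6) + C2*exp(7*sqrt(3)*y/6)


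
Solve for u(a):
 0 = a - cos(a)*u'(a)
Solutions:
 u(a) = C1 + Integral(a/cos(a), a)


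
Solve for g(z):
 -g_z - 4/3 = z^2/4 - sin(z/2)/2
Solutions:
 g(z) = C1 - z^3/12 - 4*z/3 - cos(z/2)


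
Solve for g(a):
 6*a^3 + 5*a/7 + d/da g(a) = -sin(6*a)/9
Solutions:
 g(a) = C1 - 3*a^4/2 - 5*a^2/14 + cos(6*a)/54


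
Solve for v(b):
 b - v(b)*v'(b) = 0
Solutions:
 v(b) = -sqrt(C1 + b^2)
 v(b) = sqrt(C1 + b^2)


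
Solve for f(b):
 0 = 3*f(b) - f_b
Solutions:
 f(b) = C1*exp(3*b)


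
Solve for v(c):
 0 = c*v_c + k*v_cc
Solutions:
 v(c) = C1 + C2*sqrt(k)*erf(sqrt(2)*c*sqrt(1/k)/2)


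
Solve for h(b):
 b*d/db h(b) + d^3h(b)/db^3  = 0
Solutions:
 h(b) = C1 + Integral(C2*airyai(-b) + C3*airybi(-b), b)


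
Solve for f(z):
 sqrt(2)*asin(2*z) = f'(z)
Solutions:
 f(z) = C1 + sqrt(2)*(z*asin(2*z) + sqrt(1 - 4*z^2)/2)


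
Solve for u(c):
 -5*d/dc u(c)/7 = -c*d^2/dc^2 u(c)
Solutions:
 u(c) = C1 + C2*c^(12/7)


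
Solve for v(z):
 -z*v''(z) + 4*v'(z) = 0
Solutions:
 v(z) = C1 + C2*z^5


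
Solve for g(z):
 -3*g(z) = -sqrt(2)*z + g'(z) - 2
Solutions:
 g(z) = C1*exp(-3*z) + sqrt(2)*z/3 - sqrt(2)/9 + 2/3


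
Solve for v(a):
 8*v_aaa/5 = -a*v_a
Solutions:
 v(a) = C1 + Integral(C2*airyai(-5^(1/3)*a/2) + C3*airybi(-5^(1/3)*a/2), a)


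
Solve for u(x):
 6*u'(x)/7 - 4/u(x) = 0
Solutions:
 u(x) = -sqrt(C1 + 84*x)/3
 u(x) = sqrt(C1 + 84*x)/3


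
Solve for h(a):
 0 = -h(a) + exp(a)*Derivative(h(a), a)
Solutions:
 h(a) = C1*exp(-exp(-a))


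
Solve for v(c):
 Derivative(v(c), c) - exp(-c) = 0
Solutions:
 v(c) = C1 - exp(-c)


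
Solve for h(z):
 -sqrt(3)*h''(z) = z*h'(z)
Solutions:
 h(z) = C1 + C2*erf(sqrt(2)*3^(3/4)*z/6)


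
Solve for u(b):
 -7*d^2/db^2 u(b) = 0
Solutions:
 u(b) = C1 + C2*b


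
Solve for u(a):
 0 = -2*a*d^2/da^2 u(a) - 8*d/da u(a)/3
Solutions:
 u(a) = C1 + C2/a^(1/3)


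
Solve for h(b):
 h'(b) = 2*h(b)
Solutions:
 h(b) = C1*exp(2*b)


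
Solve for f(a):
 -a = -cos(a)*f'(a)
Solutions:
 f(a) = C1 + Integral(a/cos(a), a)


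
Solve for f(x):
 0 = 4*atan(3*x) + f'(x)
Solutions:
 f(x) = C1 - 4*x*atan(3*x) + 2*log(9*x^2 + 1)/3


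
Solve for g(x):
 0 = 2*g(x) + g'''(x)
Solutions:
 g(x) = C3*exp(-2^(1/3)*x) + (C1*sin(2^(1/3)*sqrt(3)*x/2) + C2*cos(2^(1/3)*sqrt(3)*x/2))*exp(2^(1/3)*x/2)


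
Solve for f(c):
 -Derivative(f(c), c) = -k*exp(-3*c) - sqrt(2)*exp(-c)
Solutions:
 f(c) = C1 - k*exp(-3*c)/3 - sqrt(2)*exp(-c)


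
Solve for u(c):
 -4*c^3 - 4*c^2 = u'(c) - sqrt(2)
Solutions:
 u(c) = C1 - c^4 - 4*c^3/3 + sqrt(2)*c


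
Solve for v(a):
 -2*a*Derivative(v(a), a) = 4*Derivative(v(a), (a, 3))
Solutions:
 v(a) = C1 + Integral(C2*airyai(-2^(2/3)*a/2) + C3*airybi(-2^(2/3)*a/2), a)


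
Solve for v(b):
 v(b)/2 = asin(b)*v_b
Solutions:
 v(b) = C1*exp(Integral(1/asin(b), b)/2)


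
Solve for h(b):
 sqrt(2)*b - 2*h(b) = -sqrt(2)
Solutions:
 h(b) = sqrt(2)*(b + 1)/2


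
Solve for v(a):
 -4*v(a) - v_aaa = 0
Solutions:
 v(a) = C3*exp(-2^(2/3)*a) + (C1*sin(2^(2/3)*sqrt(3)*a/2) + C2*cos(2^(2/3)*sqrt(3)*a/2))*exp(2^(2/3)*a/2)


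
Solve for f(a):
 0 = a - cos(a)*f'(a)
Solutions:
 f(a) = C1 + Integral(a/cos(a), a)


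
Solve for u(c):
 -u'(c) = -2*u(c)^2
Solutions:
 u(c) = -1/(C1 + 2*c)


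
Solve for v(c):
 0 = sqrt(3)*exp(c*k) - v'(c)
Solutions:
 v(c) = C1 + sqrt(3)*exp(c*k)/k


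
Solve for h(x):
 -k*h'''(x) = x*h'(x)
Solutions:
 h(x) = C1 + Integral(C2*airyai(x*(-1/k)^(1/3)) + C3*airybi(x*(-1/k)^(1/3)), x)


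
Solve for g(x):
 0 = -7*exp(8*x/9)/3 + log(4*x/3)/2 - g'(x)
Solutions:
 g(x) = C1 + x*log(x)/2 + x*(-log(3)/2 - 1/2 + log(2)) - 21*exp(8*x/9)/8


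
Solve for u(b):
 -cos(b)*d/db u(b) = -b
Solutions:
 u(b) = C1 + Integral(b/cos(b), b)


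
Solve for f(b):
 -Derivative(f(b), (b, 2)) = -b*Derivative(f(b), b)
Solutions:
 f(b) = C1 + C2*erfi(sqrt(2)*b/2)


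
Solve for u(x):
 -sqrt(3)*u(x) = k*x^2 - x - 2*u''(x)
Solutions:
 u(x) = C1*exp(-sqrt(2)*3^(1/4)*x/2) + C2*exp(sqrt(2)*3^(1/4)*x/2) - sqrt(3)*k*x^2/3 - 4*k/3 + sqrt(3)*x/3


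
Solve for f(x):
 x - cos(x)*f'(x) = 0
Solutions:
 f(x) = C1 + Integral(x/cos(x), x)


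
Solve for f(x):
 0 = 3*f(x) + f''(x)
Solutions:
 f(x) = C1*sin(sqrt(3)*x) + C2*cos(sqrt(3)*x)


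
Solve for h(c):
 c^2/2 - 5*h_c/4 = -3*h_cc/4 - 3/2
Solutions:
 h(c) = C1 + C2*exp(5*c/3) + 2*c^3/15 + 6*c^2/25 + 186*c/125


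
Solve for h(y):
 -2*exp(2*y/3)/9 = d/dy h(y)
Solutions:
 h(y) = C1 - exp(2*y/3)/3


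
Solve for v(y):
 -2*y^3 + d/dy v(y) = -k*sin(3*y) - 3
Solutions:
 v(y) = C1 + k*cos(3*y)/3 + y^4/2 - 3*y


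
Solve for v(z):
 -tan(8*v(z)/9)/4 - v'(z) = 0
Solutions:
 v(z) = -9*asin(C1*exp(-2*z/9))/8 + 9*pi/8
 v(z) = 9*asin(C1*exp(-2*z/9))/8


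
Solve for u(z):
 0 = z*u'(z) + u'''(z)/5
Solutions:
 u(z) = C1 + Integral(C2*airyai(-5^(1/3)*z) + C3*airybi(-5^(1/3)*z), z)


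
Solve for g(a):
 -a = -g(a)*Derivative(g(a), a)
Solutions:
 g(a) = -sqrt(C1 + a^2)
 g(a) = sqrt(C1 + a^2)


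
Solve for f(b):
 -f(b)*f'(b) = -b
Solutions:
 f(b) = -sqrt(C1 + b^2)
 f(b) = sqrt(C1 + b^2)


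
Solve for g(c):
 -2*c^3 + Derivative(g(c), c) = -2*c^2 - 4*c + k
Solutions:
 g(c) = C1 + c^4/2 - 2*c^3/3 - 2*c^2 + c*k


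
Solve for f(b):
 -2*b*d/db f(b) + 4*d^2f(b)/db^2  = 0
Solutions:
 f(b) = C1 + C2*erfi(b/2)


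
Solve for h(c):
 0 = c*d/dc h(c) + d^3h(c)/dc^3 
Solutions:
 h(c) = C1 + Integral(C2*airyai(-c) + C3*airybi(-c), c)


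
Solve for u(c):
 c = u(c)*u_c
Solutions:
 u(c) = -sqrt(C1 + c^2)
 u(c) = sqrt(C1 + c^2)


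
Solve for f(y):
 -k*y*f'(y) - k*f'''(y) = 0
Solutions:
 f(y) = C1 + Integral(C2*airyai(-y) + C3*airybi(-y), y)


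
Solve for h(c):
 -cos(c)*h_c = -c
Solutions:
 h(c) = C1 + Integral(c/cos(c), c)


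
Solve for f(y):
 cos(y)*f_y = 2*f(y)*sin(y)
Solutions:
 f(y) = C1/cos(y)^2


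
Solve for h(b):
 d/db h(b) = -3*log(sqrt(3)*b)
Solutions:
 h(b) = C1 - 3*b*log(b) - 3*b*log(3)/2 + 3*b


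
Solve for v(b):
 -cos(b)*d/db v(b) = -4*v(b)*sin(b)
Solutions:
 v(b) = C1/cos(b)^4


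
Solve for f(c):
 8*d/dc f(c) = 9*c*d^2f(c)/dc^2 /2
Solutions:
 f(c) = C1 + C2*c^(25/9)


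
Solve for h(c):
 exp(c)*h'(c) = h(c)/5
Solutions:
 h(c) = C1*exp(-exp(-c)/5)


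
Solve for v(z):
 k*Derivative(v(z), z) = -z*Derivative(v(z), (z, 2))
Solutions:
 v(z) = C1 + z^(1 - re(k))*(C2*sin(log(z)*Abs(im(k))) + C3*cos(log(z)*im(k)))


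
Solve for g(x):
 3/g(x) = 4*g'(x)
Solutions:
 g(x) = -sqrt(C1 + 6*x)/2
 g(x) = sqrt(C1 + 6*x)/2


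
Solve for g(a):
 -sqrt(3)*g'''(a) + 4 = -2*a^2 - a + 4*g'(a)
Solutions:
 g(a) = C1 + C2*sin(2*3^(3/4)*a/3) + C3*cos(2*3^(3/4)*a/3) + a^3/6 + a^2/8 - sqrt(3)*a/4 + a


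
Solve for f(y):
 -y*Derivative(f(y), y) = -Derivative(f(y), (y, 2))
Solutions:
 f(y) = C1 + C2*erfi(sqrt(2)*y/2)


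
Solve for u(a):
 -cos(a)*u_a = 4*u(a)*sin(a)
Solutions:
 u(a) = C1*cos(a)^4


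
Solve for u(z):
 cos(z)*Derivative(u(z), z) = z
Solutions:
 u(z) = C1 + Integral(z/cos(z), z)


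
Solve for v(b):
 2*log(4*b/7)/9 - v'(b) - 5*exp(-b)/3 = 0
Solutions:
 v(b) = C1 + 2*b*log(b)/9 + 2*b*(-log(7) - 1 + 2*log(2))/9 + 5*exp(-b)/3


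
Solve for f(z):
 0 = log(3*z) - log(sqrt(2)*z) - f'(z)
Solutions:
 f(z) = C1 - z*log(2)/2 + z*log(3)


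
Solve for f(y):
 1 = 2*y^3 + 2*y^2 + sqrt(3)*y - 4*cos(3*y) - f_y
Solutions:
 f(y) = C1 + y^4/2 + 2*y^3/3 + sqrt(3)*y^2/2 - y - 4*sin(3*y)/3


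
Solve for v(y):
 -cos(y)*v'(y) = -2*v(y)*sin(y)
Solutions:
 v(y) = C1/cos(y)^2


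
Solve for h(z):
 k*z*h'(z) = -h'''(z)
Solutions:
 h(z) = C1 + Integral(C2*airyai(z*(-k)^(1/3)) + C3*airybi(z*(-k)^(1/3)), z)


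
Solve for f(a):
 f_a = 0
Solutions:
 f(a) = C1


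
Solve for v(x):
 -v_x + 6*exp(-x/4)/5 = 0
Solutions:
 v(x) = C1 - 24*exp(-x/4)/5


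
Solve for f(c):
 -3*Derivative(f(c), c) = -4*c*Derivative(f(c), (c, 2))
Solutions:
 f(c) = C1 + C2*c^(7/4)


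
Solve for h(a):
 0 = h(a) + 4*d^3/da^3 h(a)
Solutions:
 h(a) = C3*exp(-2^(1/3)*a/2) + (C1*sin(2^(1/3)*sqrt(3)*a/4) + C2*cos(2^(1/3)*sqrt(3)*a/4))*exp(2^(1/3)*a/4)


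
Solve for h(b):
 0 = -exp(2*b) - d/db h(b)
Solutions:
 h(b) = C1 - exp(2*b)/2


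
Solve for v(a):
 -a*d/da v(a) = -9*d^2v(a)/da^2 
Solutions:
 v(a) = C1 + C2*erfi(sqrt(2)*a/6)


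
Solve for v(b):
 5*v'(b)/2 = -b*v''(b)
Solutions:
 v(b) = C1 + C2/b^(3/2)


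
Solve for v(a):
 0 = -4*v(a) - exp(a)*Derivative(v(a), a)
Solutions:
 v(a) = C1*exp(4*exp(-a))


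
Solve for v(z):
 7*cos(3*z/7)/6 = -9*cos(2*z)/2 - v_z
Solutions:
 v(z) = C1 - 49*sin(3*z/7)/18 - 9*sin(2*z)/4


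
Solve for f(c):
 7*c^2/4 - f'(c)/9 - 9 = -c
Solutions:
 f(c) = C1 + 21*c^3/4 + 9*c^2/2 - 81*c


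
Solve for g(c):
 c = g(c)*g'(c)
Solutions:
 g(c) = -sqrt(C1 + c^2)
 g(c) = sqrt(C1 + c^2)


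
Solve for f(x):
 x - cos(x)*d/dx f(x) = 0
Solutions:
 f(x) = C1 + Integral(x/cos(x), x)


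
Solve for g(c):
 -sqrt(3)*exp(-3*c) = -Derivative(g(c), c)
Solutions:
 g(c) = C1 - sqrt(3)*exp(-3*c)/3


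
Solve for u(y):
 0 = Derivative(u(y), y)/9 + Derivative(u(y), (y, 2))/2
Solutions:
 u(y) = C1 + C2*exp(-2*y/9)


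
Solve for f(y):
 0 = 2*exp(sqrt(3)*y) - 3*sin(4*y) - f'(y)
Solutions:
 f(y) = C1 + 2*sqrt(3)*exp(sqrt(3)*y)/3 + 3*cos(4*y)/4


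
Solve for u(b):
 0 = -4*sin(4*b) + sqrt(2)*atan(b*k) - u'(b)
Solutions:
 u(b) = C1 + sqrt(2)*Piecewise((b*atan(b*k) - log(b^2*k^2 + 1)/(2*k), Ne(k, 0)), (0, True)) + cos(4*b)


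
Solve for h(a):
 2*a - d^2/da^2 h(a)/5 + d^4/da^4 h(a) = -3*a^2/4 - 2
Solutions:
 h(a) = C1 + C2*a + C3*exp(-sqrt(5)*a/5) + C4*exp(sqrt(5)*a/5) + 5*a^4/16 + 5*a^3/3 + 95*a^2/4


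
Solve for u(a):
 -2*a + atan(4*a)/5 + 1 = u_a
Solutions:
 u(a) = C1 - a^2 + a*atan(4*a)/5 + a - log(16*a^2 + 1)/40


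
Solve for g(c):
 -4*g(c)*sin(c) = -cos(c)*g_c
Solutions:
 g(c) = C1/cos(c)^4


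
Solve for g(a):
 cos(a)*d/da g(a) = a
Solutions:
 g(a) = C1 + Integral(a/cos(a), a)


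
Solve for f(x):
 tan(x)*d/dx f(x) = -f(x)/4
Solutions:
 f(x) = C1/sin(x)^(1/4)


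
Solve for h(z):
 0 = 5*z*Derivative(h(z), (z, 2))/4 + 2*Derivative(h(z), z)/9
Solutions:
 h(z) = C1 + C2*z^(37/45)


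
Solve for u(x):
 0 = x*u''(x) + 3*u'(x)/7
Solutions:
 u(x) = C1 + C2*x^(4/7)


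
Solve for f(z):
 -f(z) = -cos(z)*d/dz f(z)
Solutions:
 f(z) = C1*sqrt(sin(z) + 1)/sqrt(sin(z) - 1)


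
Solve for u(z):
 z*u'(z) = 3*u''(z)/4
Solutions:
 u(z) = C1 + C2*erfi(sqrt(6)*z/3)


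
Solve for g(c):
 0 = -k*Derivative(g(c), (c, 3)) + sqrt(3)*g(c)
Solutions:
 g(c) = C1*exp(3^(1/6)*c*(1/k)^(1/3)) + C2*exp(c*(-3^(1/6) + 3^(2/3)*I)*(1/k)^(1/3)/2) + C3*exp(-c*(3^(1/6) + 3^(2/3)*I)*(1/k)^(1/3)/2)


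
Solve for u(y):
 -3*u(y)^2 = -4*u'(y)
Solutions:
 u(y) = -4/(C1 + 3*y)


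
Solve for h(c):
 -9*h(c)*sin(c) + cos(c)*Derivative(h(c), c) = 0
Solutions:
 h(c) = C1/cos(c)^9


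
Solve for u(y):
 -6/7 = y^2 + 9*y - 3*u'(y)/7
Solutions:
 u(y) = C1 + 7*y^3/9 + 21*y^2/2 + 2*y


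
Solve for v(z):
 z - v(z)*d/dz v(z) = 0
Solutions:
 v(z) = -sqrt(C1 + z^2)
 v(z) = sqrt(C1 + z^2)


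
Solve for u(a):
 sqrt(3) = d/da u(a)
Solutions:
 u(a) = C1 + sqrt(3)*a


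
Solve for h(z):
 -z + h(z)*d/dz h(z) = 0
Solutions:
 h(z) = -sqrt(C1 + z^2)
 h(z) = sqrt(C1 + z^2)


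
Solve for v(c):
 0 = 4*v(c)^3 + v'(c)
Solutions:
 v(c) = -sqrt(2)*sqrt(-1/(C1 - 4*c))/2
 v(c) = sqrt(2)*sqrt(-1/(C1 - 4*c))/2


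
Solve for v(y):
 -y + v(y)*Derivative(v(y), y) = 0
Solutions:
 v(y) = -sqrt(C1 + y^2)
 v(y) = sqrt(C1 + y^2)
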